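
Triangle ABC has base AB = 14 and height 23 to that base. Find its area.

A triangle's area is half the area of a rectangle with the same base and height.
Area = (1/2) * 14 * 23 = 161.

161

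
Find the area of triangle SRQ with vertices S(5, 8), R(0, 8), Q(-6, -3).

Shoelace: Area = (1/2)|5(8--3) + 0(-3-8) + -6(8-8)| = (1/2)(55) = 55/2

55/2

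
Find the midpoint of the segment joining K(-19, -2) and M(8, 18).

The midpoint is the average of the coordinates:
x: (-19 + 8)/2 = -11/2
y: (-2 + 18)/2 = 8
Midpoint = (-11/2, 8)

(-11/2, 8)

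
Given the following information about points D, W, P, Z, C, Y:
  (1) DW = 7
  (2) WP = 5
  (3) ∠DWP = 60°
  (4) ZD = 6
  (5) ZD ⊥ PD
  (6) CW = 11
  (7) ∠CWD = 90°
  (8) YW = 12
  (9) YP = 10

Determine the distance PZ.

Step 1: By the law of cosines on triangle DWP: DP² = 7² + 5² − 2·7·5·cos(60°) = 39, so DP = √39.
Step 2: By the law of cosines on triangle PDZ: PZ² = √39² + 6² − 2·√39·6·cos(90°) = 75, so PZ = 5·√3.

Therefore, the length of PZ = 5·√3.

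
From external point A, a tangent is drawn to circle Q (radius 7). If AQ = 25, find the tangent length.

Let T be the point of tangency. Then QT ⊥ AT (radius ⊥ tangent).
In right triangle QTA: QA² = QT² + AT²
25² = 7² + AT²
AT² = 576, AT = 24

24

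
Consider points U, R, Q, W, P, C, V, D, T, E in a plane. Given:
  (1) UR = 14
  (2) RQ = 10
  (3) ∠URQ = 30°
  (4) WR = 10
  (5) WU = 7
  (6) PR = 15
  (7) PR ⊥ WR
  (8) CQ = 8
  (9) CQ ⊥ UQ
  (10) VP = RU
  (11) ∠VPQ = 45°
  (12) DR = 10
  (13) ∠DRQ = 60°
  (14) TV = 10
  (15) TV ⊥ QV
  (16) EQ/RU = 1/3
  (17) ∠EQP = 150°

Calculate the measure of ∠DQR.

Step 1: By the law of cosines on triangle QRD: QD² = 10² + 10² − 2·10·10·cos(60°) = 100, so QD = 10.
Step 2: By the inverse law of cosines on triangle DQR: cos(∠DQR) = (10² + 10² − 10²) / (2·10·10) = 100/200 = 0.5, so ∠DQR = 60°.

Therefore, the measure of angle ∠DQR = 60°.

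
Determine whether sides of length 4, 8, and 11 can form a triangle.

For three segments to close into a triangle, no single side can be as long as the other two combined.
The longest side is 11, and 4 + 8 = 12 > 11.
A triangle can be formed.

Yes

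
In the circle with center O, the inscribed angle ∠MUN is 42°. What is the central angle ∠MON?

Central angle = 2 × 42° = 84° (inscribed angle theorem).

84°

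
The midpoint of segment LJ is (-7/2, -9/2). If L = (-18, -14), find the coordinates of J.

Using the midpoint formula: M = ((x1 + x2)/2, (y1 + y2)/2)
We know M = (-7/2, -9/2) and L = (-18, -14)
For x: -7/2 = (-18 + x2)/2, so x2 = 2*-7/2 - -18 = 11
For y: -9/2 = (-14 + y2)/2, so y2 = 2*-9/2 - -14 = 5
J = (11, 5)

(11, 5)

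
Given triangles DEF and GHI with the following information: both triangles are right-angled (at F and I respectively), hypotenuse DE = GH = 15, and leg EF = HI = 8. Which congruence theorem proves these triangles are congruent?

Consider the given information: both triangles are right-angled (at F and I respectively), hypotenuse DE = GH = 15, and leg EF = HI = 8
This is not SSS or SAS: SSS requires all three pairs of sides, but we don't have that. SAS requires two sides and the included angle between them.
The correct criterion is HL. The hypotenuse and one leg of two right triangles are equal (Hypotenuse-Leg).

HL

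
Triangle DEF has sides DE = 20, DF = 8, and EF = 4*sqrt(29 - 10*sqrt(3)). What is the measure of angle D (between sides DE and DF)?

cos(D) = (20² + 8² - (4*sqrt(29 - 10*sqrt(3)))²) / (2 × 20 × 8) = sqrt(3)/2, so D = arccos(sqrt(3)/2) = 30°.

30°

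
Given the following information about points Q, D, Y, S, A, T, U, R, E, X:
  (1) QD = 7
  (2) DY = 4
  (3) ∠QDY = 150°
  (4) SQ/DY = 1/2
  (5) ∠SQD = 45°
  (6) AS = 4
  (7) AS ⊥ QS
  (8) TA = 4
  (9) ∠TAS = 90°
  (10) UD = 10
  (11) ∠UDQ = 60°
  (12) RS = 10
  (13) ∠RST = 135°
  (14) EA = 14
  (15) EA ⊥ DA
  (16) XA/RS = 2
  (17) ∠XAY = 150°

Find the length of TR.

Step 1: By the law of cosines on triangle SAT: ST² = 4² + 4² − 2·4·4·cos(90°) = 32, so ST = 4·√2.
Step 2: By the law of cosines on triangle TSR: TR² = (4·√2)² + 10² − 2·4·√2·10·cos(135°) = 212, so TR = 2·√53.

Therefore, the length of TR = 2·√53.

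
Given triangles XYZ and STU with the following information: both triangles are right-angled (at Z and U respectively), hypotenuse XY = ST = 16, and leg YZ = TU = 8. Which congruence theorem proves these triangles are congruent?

Consider the given information: both triangles are right-angled (at Z and U respectively), hypotenuse XY = ST = 16, and leg YZ = TU = 8
This is not SSS or SAS: SSS requires all three pairs of sides, but we don't have that. SAS requires two sides and the included angle between them.
The correct criterion is HL. The hypotenuse and one leg of two right triangles are equal (Hypotenuse-Leg).

HL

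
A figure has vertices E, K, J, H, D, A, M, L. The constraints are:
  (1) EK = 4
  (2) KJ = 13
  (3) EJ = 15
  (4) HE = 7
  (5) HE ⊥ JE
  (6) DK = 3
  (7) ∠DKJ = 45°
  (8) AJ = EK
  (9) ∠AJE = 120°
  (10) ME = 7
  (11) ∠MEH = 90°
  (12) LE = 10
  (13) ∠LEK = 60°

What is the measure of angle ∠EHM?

Step 1: By the law of cosines on triangle HEM: HM² = 7² + 7² − 2·7·7·cos(90°) = 98, so HM = 7·√2.
Step 2: By the inverse law of cosines on triangle EHM: cos(∠EHM) = (7² + (7·√2)² − 7²) / (2·7·7·√2) = 98/138.59 = 0.7071, so ∠EHM = 45°.

Therefore, the measure of angle ∠EHM = 45°.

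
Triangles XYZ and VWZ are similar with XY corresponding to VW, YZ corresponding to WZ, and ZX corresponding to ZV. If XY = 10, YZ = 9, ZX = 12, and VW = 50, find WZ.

Similar triangles have proportional sides. Setting up the proportion:
VW / XY = WZ / YZ
50 / 10 = WZ / 9
WZ = 9 * 50 / 10 = 45.

45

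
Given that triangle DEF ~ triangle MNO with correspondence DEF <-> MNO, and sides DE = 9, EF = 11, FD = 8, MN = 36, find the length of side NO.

Since the triangles are similar, the ratio of corresponding sides is constant.
Scale factor k = MN / DE = 36 / 9 = 4
NO = k * EF = 4 * 11 = 44

44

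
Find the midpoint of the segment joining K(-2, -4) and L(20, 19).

The midpoint is the average of the coordinates:
x: (-2 + 20)/2 = 9
y: (-4 + 19)/2 = 15/2
Midpoint = (9, 15/2)

(9, 15/2)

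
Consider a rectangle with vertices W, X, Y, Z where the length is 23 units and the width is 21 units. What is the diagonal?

d = sqrt(23^2 + 21^2) = sqrt(970)

sqrt(970)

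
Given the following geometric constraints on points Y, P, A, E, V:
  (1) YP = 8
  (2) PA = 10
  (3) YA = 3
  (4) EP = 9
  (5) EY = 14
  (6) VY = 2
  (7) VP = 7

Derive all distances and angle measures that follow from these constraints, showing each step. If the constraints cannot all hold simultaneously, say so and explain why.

The constraints are consistent.

Step 1: From YA = 3, YP = 8, AP = 10, by the inverse law of cosines:
  cos(∠AYP) = (YA² + YP² - AP²) / (2·YA·YP)
  ∠AYP = 124.23°

Step 2: From YE = 14, YP = 8, EP = 9, by the inverse law of cosines:
  cos(∠EYP) = (YE² + YP² - EP²) / (2·YE·YP)
  ∠EYP = 36.96°

Step 3: From YP = 8, YV = 2, PV = 7, by the inverse law of cosines:
  cos(∠PYV) = (YP² + YV² - PV²) / (2·YP·YV)
  ∠PYV = 53.58°

Step 4: From PA = 10, PY = 8, AY = 3, by the inverse law of cosines:
  cos(∠APY) = (PA² + PY² - AY²) / (2·PA·PY)
  ∠APY = 14.36°

Step 5: From PE = 9, PY = 8, EY = 14, by the inverse law of cosines:
  cos(∠EPY) = (PE² + PY² - EY²) / (2·PE·PY)
  ∠EPY = 110.74°

Step 6: From PV = 7, PY = 8, VY = 2, by the inverse law of cosines:
  cos(∠VPY) = (PV² + PY² - VY²) / (2·PV·PY)
  ∠VPY = 13.29°

Step 7: From AP = 10, AY = 3, PY = 8, by the inverse law of cosines:
  cos(∠PAY) = (AP² + AY² - PY²) / (2·AP·AY)
  ∠PAY = 41.41°

Step 8: From EP = 9, EY = 14, PY = 8, by the inverse law of cosines:
  cos(∠PEY) = (EP² + EY² - PY²) / (2·EP·EY)
  ∠PEY = 32.3°

Step 9: From VP = 7, VY = 2, PY = 8, by the inverse law of cosines:
  cos(∠PVY) = (VP² + VY² - PY²) / (2·VP·VY)
  ∠PVY = 113.13°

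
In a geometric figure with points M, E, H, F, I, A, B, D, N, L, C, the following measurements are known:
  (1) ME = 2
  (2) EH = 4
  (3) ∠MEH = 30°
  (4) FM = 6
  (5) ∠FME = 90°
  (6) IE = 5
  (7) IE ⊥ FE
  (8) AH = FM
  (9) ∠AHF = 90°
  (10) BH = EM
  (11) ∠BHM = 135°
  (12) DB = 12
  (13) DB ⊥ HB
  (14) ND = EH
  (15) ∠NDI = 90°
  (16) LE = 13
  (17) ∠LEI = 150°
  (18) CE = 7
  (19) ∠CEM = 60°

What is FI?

Step 1: By the law of cosines on triangle EMF: EF² = 2² + 6² − 2·2·6·cos(90°) = 40, so EF = 2·√10.
Step 2: By the law of cosines on triangle FEI: FI² = (2·√10)² + 5² − 2·2·√10·5·cos(90°) = 65, so FI = √65.

Therefore, the length of FI = √65.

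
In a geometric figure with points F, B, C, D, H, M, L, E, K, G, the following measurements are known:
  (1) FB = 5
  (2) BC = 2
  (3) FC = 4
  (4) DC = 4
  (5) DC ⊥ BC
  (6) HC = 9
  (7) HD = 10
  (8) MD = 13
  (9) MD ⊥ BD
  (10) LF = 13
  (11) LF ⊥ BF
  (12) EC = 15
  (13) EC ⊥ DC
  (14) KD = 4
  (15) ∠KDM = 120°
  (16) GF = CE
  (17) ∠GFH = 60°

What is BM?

Step 1: By the law of cosines on triangle BCD: BD² = 2² + 4² − 2·2·4·cos(90°) = 20, so BD = 2·√5.
Step 2: By the law of cosines on triangle BDM: BM² = (2·√5)² + 13² − 2·2·√5·13·cos(90°) = 189, so BM = 3·√21.

Therefore, the length of BM = 3·√21.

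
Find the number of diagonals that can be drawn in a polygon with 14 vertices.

Each of the 14 vertices connects to 11 non-adjacent vertices via diagonals.
Total connections = 14 × 11 = 154, but each diagonal is counted twice.
Number of diagonals = 154 / 2 = 77.

77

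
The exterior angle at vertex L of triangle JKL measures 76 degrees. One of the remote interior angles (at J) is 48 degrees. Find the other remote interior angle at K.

angle K = 76 - 48 = 28 degrees (exterior angle theorem).

28 degrees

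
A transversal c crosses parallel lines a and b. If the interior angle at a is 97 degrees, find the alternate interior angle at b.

Alternate interior angles formed by parallel lines and a transversal are equal.
The given angle is 97 degrees.
The alternate interior angle = 97 degrees.

97 degrees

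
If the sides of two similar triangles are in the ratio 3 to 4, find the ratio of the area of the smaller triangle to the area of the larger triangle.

Area scales with the square of linear dimensions. If every length is multiplied by 3/4, then the area is multiplied by (3/4)^2 = 9/16.
The area ratio is 9:16.

9:16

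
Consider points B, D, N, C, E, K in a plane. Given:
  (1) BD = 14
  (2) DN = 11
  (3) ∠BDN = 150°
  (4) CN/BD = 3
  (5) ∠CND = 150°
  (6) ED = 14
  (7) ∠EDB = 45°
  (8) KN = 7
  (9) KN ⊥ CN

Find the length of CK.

From the given relations: CN = 3·BD = 3·14 = 42.
Step 1: By the law of cosines on triangle CNK: CK² = 42² + 7² − 2·42·7·cos(90°) = 1813, so CK = 7·√37.

Therefore, the length of CK = 7·√37.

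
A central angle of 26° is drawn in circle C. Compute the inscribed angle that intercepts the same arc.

By the inscribed angle theorem, the inscribed angle is half the central angle.
Inscribed angle = 26° / 2 = 13°

13°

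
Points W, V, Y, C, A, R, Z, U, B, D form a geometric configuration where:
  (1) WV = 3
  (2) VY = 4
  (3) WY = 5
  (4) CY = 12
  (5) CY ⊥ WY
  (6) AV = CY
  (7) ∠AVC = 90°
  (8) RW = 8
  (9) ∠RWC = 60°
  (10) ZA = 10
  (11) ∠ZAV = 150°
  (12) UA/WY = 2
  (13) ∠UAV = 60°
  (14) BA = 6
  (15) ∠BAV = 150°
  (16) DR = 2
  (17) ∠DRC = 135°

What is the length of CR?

Step 1: By the law of cosines on triangle CYW: CW² = 12² + 5² − 2·12·5·cos(90°) = 169, so CW = 13.
Step 2: By the law of cosines on triangle CWR: CR² = 13² + 8² − 2·13·8·cos(60°) = 129, so CR = √129.

Therefore, the length of CR = √129.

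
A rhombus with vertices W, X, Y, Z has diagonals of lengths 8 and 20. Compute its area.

The diagonals of a rhombus divide it into four right triangles.
Each triangle has legs 8/ 2 = 4 and 20/2 = 10, so each has area (1/2)*4*10 = 20.
Four such triangles give total area = (d1 * d2) / 2 = 80.

80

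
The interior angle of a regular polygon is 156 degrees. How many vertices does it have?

Each interior angle of a regular n-gon is (n - 2) * 180 / n.
Setting this equal to 156:
(n - 2) * 180 / n = 156
Each exterior angle = 180 - 156 = 24 degrees.
Since exterior angles sum to 360: n = 360 / 24 = 15.

15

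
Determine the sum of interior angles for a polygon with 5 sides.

The sum of interior angles of an n-sided polygon is (n - 2) * 180.
For n = 5: (5 - 2) * 180 = 3 * 180 = 540 degrees.

540 degrees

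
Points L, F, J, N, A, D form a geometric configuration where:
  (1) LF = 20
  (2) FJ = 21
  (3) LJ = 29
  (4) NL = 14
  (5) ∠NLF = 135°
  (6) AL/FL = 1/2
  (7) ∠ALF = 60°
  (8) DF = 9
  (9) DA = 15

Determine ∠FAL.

From the given relations: AL = 1/2·FL = 1/2·20 = 10.
Step 1: By the law of cosines on triangle ALF: AF² = 10² + 20² − 2·10·20·cos(60°) = 300, so AF = 10·√3.
Step 2: By the inverse law of cosines on triangle FAL: cos(∠FAL) = ((10·√3)² + 10² − 20²) / (2·10·√3·10) = 0/346.41 = 0, so ∠FAL = 90°.

Therefore, the measure of angle ∠FAL = 90°.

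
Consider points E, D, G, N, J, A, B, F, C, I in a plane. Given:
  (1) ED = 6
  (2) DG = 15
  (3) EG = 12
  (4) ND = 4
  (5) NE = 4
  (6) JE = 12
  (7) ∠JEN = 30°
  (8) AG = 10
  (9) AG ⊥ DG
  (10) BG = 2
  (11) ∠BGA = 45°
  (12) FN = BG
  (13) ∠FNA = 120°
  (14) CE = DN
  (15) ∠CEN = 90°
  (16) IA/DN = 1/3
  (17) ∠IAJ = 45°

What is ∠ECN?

From the given relations: CE = DN = 4.
Step 1: By the law of cosines on triangle CEN: CN² = 4² + 4² − 2·4·4·cos(90°) = 32, so CN = 4·√2.
Step 2: By the inverse law of cosines on triangle ECN: cos(∠ECN) = (4² + (4·√2)² − 4²) / (2·4·4·√2) = 32/45.25 = 0.7071, so ∠ECN = 45°.

Therefore, the measure of angle ∠ECN = 45°.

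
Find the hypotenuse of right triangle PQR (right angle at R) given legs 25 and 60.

In a right triangle, the square of the hypotenuse equals the sum of the squares of the two legs.
The legs are 25 and 60, so the hypotenuse = sqrt(625 + 3600) = sqrt(4225) = 65.

65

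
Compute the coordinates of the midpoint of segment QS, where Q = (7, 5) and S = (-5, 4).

M = ((x₁ + x₂)/2, (y₁ + y₂)/2)
= ((7 + -5)/2, (5 + 4)/2)
= (2/2, 9/2) = (1, 9/2)

(1, 9/2)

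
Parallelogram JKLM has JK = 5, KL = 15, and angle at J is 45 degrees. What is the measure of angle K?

In a parallelogram, consecutive angles are supplementary (sum to 180°).
angle K = 180 - angle J
angle K = 180 - 45
angle K = 135 degrees

135 degrees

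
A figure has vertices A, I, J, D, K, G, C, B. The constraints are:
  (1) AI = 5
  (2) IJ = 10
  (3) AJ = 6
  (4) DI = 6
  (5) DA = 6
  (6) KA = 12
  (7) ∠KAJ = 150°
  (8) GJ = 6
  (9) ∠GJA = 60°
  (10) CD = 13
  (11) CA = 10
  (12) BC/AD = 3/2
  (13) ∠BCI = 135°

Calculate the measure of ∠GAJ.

Step 1: By the law of cosines on triangle AJG: AG² = 6² + 6² − 2·6·6·cos(60°) = 36, so AG = 6.
Step 2: By the inverse law of cosines on triangle GAJ: cos(∠GAJ) = (6² + 6² − 6²) / (2·6·6) = 36/72 = 0.5, so ∠GAJ = 60°.

Therefore, the measure of angle ∠GAJ = 60°.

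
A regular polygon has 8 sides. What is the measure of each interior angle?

Each interior angle of a regular n-gon is (n - 2) * 180 / n.
For n = 8: (8 - 2) * 180 / 8 = 1080/8 = 135 degrees.

135 degrees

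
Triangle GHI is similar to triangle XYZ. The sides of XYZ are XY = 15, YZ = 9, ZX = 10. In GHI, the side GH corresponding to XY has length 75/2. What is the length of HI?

Similar triangles have proportional sides. Setting up the proportion:
GH / XY = HI / YZ
75/2 / 15 = HI / 9
HI = 9 * 75/2 / 15 = 45/2.

45/2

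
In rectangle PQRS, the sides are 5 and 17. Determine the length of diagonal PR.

d = sqrt(5^2 + 17^2) = sqrt(314)

sqrt(314)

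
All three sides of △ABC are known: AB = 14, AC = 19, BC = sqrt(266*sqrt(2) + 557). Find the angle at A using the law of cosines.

cos(A) = (14² + 19² - (sqrt(266*sqrt(2) + 557))²) / (2 × 14 × 19) = -sqrt(2)/2, so A = arccos(-sqrt(2)/2) = 135°.

135°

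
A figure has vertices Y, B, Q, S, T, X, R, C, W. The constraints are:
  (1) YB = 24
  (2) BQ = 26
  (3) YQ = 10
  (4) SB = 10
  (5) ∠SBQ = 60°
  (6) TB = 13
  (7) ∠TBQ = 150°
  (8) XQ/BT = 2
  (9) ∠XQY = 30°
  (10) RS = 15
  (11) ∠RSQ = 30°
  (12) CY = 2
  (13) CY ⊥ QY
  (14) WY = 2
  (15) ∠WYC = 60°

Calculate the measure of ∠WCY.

Step 1: By the law of cosines on triangle CYW: CW² = 2² + 2² − 2·2·2·cos(60°) = 4, so CW = 2.
Step 2: By the inverse law of cosines on triangle WCY: cos(∠WCY) = (2² + 2² − 2²) / (2·2·2) = 4/8 = 0.5, so ∠WCY = 60°.

Therefore, the measure of angle ∠WCY = 60°.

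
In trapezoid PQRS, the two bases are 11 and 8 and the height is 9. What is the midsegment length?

The midsegment of a trapezoid = (base1 + base2) / 2
midsegment = (11 + 8) / 2
midsegment = 19 / 2
midsegment = 19/2

19/2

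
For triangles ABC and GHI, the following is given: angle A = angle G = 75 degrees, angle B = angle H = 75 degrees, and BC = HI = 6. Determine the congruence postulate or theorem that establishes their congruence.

Consider the given information: angle A = angle G = 75 degrees, angle B = angle H = 75 degrees, and BC = HI = 6
This is not SSS or ASA: SSS requires all three pairs of sides, but we don't have that. ASA requires two angles and the side between them.
The correct criterion is AAS. Two pairs of corresponding angles and a non-included side are equal (Angle-Angle-Side).

AAS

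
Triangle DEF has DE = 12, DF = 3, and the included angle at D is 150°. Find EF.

When two sides and the included angle are known, the law of cosines gives the third side.
c^2 = a^2 + b^2 - 2ab cos(C) generalizes the Pythagorean theorem to non-right triangles.
Here: EF^2 = 144 + 9 - 72*(-sqrt(3)/2) = 36*sqrt(3) + 153
EF = 3*sqrt(4*sqrt(3) + 17)

3*sqrt(4*sqrt(3) + 17)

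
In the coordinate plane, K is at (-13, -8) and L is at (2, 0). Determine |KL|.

The horizontal distance is |2 - -13| = 15 and the vertical distance is |0 - -8| = 8.
By the Pythagorean theorem, d = sqrt(15^2 + 8^2) = sqrt(289) = 17.

17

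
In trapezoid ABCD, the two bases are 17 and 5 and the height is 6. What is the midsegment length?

midsegment = (17 + 5) / 2 = 22 / 2 = 11

11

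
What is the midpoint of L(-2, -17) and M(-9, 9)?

The midpoint is the average of the coordinates:
x: (-2 + -9)/2 = -11/2
y: (-17 + 9)/2 = -4
Midpoint = (-11/2, -4)

(-11/2, -4)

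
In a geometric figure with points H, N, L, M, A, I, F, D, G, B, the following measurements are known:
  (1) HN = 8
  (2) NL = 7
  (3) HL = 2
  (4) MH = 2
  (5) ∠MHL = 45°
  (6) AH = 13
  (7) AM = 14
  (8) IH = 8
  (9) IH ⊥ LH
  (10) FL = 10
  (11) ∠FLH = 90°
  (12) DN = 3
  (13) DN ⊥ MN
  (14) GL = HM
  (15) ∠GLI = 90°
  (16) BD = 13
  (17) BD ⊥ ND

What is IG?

From the given relations: GL = HM = 2.
Step 1: By the law of cosines on triangle LHI: LI² = 2² + 8² − 2·2·8·cos(90°) = 68, so LI = 2·√17.
Step 2: By the law of cosines on triangle ILG: IG² = (2·√17)² + 2² − 2·2·√17·2·cos(90°) = 72, so IG = 6·√2.

Therefore, the length of IG = 6·√2.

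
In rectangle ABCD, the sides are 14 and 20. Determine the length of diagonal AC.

d = sqrt(14^2 + 20^2) = sqrt(596) = 2*sqrt(149)

2*sqrt(149)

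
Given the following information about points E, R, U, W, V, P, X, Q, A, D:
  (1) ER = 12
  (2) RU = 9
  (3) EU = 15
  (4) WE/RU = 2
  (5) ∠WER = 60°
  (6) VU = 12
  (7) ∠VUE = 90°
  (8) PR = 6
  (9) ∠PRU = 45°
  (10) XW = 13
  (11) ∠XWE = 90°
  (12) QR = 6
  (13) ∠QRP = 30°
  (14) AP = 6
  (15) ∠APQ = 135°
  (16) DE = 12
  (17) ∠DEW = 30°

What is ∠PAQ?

Step 1: By the law of cosines on triangle PRQ: PQ² = 6² + 6² − 2·6·6·cos(30°) = 9.65, so PQ ≈ 3.11.
Step 2: By the law of cosines on triangle APQ: AQ² = 6² + 3.11² − 2·6·3.11·cos(135°) = 72, so AQ = 6·√2.
Step 3: By the inverse law of cosines on triangle PAQ: cos(∠PAQ) = (6² + (6·√2)² − 3.11²) / (2·6·6·√2) = 98.35/101.82 = 0.9659, so ∠PAQ = 15°.

Therefore, the measure of angle ∠PAQ = 15°.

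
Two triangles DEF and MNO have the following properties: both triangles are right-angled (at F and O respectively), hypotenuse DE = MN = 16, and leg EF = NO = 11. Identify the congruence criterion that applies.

The given information provides:
both triangles are right-angled (at F and O respectively), hypotenuse DE = MN = 16, and leg EF = NO = 11
This matches the HL congruence theorem.
The hypotenuse and one leg of two right triangles are equal (Hypotenuse-Leg).

HL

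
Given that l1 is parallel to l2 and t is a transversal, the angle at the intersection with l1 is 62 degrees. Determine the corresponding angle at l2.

Corresponding angles formed by parallel lines and a transversal are equal.
The given angle is 62 degrees.
The corresponding angle = 62 degrees.

62 degrees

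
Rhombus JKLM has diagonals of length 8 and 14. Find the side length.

Half-diagonals are 4 and 7. side = sqrt(4^2 + 7^2) = sqrt(65)

sqrt(65)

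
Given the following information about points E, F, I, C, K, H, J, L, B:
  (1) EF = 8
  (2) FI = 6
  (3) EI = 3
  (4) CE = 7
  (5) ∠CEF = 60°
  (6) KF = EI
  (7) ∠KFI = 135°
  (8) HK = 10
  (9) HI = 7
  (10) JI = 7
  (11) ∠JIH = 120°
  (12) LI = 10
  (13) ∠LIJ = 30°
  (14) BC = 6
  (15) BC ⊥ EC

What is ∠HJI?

Step 1: By the law of cosines on triangle JIH: JH² = 7² + 7² − 2·7·7·cos(120°) = 147, so JH = 7·√3.
Step 2: By the inverse law of cosines on triangle HJI: cos(∠HJI) = ((7·√3)² + 7² − 7²) / (2·7·√3·7) = 147/169.74 = 0.866, so ∠HJI = 30°.

Therefore, the measure of angle ∠HJI = 30°.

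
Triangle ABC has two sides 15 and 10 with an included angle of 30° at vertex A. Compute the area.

Area = (1/2) * AB * AC * sin(A)
Area = (1/2) * 15 * 10 * sin(30°)
Area = (1/2) * 15 * 10 * 1/2
Area = 75/2

75/2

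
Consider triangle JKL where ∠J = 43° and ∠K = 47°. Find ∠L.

The interior angles sum to 180°: angle L = 180 - 43 - 47 = 90°.
The triangle is right (angles 43°, 47°, 90°).

90 degrees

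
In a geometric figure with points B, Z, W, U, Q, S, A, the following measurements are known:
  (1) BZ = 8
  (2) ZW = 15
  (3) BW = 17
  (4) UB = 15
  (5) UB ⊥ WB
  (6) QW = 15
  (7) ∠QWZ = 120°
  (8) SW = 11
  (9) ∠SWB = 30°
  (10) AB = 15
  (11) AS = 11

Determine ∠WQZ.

Step 1: By the law of cosines on triangle QWZ: QZ² = 15² + 15² − 2·15·15·cos(120°) = 675, so QZ = 15·√3.
Step 2: By the inverse law of cosines on triangle WQZ: cos(∠WQZ) = (15² + (15·√3)² − 15²) / (2·15·15·√3) = 675/779.42 = 0.866, so ∠WQZ = 30°.

Therefore, the measure of angle ∠WQZ = 30°.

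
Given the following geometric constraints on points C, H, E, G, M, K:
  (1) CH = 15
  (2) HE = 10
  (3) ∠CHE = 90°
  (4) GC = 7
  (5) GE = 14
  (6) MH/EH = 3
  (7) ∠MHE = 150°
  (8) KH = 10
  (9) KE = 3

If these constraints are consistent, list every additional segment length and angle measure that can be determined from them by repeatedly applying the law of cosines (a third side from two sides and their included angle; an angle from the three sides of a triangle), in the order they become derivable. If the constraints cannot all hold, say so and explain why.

The constraints are consistent. Derivable facts, in order:
After 1 step:
- CE = 5·√13
- EM ≈ 38.98
- ∠EHK = 17.25°
- ∠EKH = 81.37°
- ∠HEK = 81.37°
After 2 steps:
- ∠CEG = 20.76°
- ∠CEH = 56.31°
- ∠CGE = 114.09°
- ∠ECG = 45.15°
- ∠ECH = 33.69°
- ∠EMH = 7.37°
- ∠HEM = 22.63°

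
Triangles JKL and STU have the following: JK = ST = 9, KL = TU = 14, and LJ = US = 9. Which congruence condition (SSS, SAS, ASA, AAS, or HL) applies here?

Consider the given information: JK = ST = 9, KL = TU = 14, and LJ = US = 9
This is not ASA or AAS: ASA requires two angles and the side between them. AAS requires two angles and a non-included side.
The correct criterion is SSS. All three pairs of corresponding sides are equal (Side-Side-Side).

SSS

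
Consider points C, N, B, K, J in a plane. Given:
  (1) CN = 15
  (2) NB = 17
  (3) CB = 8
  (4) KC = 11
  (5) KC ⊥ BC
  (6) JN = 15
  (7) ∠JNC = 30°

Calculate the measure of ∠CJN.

Step 1: By the law of cosines on triangle JNC: JC² = 15² + 15² − 2·15·15·cos(30°) = 60.29, so JC ≈ 7.76.
Step 2: By the inverse law of cosines on triangle CJN: cos(∠CJN) = (7.76² + 15² − 15²) / (2·7.76·15) = 60.29/232.94 = 0.2588, so ∠CJN = 75°.

Therefore, the measure of angle ∠CJN = 75°.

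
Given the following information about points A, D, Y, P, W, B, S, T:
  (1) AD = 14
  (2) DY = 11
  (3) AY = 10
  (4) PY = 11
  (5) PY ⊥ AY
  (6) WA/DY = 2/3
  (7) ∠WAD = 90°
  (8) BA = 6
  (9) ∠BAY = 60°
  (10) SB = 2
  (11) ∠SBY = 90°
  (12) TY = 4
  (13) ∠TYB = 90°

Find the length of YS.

Step 1: By the law of cosines on triangle BAY: BY² = 6² + 10² − 2·6·10·cos(60°) = 76, so BY = 2·√19.
Step 2: By the law of cosines on triangle YBS: YS² = (2·√19)² + 2² − 2·2·√19·2·cos(90°) = 80, so YS = 4·√5.

Therefore, the length of YS = 4·√5.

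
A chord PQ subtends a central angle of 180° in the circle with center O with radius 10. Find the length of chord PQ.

Chord length = 2r sin(θ/2)
= 2 × 10 × sin(180°/2)
= 2 × 10 × sin(90°)
= 20

20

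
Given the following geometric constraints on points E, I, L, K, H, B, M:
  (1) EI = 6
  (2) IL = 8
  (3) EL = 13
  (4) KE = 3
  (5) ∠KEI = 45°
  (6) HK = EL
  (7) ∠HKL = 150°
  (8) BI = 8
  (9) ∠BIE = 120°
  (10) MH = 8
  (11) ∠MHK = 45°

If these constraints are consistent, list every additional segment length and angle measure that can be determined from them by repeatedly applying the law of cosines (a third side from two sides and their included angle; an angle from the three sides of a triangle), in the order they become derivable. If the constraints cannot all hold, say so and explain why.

The constraints are consistent. Derivable facts, in order:
After 1 step:
- EB = 2·√37
- IK ≈ 4.42
- KM ≈ 9.27
- ∠EIL = 135.95°
- ∠ELI = 18.72°
- ∠IEL = 25.33°
After 2 steps:
- ∠BEI = 34.72°
- ∠EBI = 25.28°
- ∠EIK = 28.68°
- ∠EKI = 106.32°
- ∠HKM = 37.61°
- ∠HMK = 97.39°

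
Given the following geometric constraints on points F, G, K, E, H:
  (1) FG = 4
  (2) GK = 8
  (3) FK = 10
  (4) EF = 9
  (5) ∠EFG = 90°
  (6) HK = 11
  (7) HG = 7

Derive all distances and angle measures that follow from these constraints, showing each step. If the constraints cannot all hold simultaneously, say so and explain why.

The constraints are consistent.

Step 1: From GF = 4, FE = 9, and ∠GFE = 90°, by the law of cosines:
  GE² = GF² + FE² - 2·GF·FE·cos(90°) = 16 + 81 - 0 = 97
  GE = √97

Step 2: From FG = 4, FK = 10, GK = 8, by the inverse law of cosines:
  cos(∠GFK) = (FG² + FK² - GK²) / (2·FG·FK)
  ∠GFK = 49.46°

Step 3: From GF = 4, GK = 8, FK = 10, by the inverse law of cosines:
  cos(∠FGK) = (GF² + GK² - FK²) / (2·GF·GK)
  ∠FGK = 108.21°

Step 4: From GH = 7, GK = 8, HK = 11, by the inverse law of cosines:
  cos(∠HGK) = (GH² + GK² - HK²) / (2·GH·GK)
  ∠HGK = 94.1°

Step 5: From KF = 10, KG = 8, FG = 4, by the inverse law of cosines:
  cos(∠FKG) = (KF² + KG² - FG²) / (2·KF·KG)
  ∠FKG = 22.33°

Step 6: From KG = 8, KH = 11, GH = 7, by the inverse law of cosines:
  cos(∠GKH) = (KG² + KH² - GH²) / (2·KG·KH)
  ∠GKH = 39.4°

Step 7: From HG = 7, HK = 11, GK = 8, by the inverse law of cosines:
  cos(∠GHK) = (HG² + HK² - GK²) / (2·HG·HK)
  ∠GHK = 46.5°

Step 8: From GE = √97, GF = 4, EF = 9, by the inverse law of cosines:
  cos(∠EGF) = (GE² + GF² - EF²) / (2·GE·GF)
  ∠EGF = 66.04°

Step 9: From EF = 9, EG = √97, FG = 4, by the inverse law of cosines:
  cos(∠FEG) = (EF² + EG² - FG²) / (2·EF·EG)
  ∠FEG = 23.96°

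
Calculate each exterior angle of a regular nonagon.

Each exterior angle of a regular n-gon is 360 / n.
For n = 9: 360 / 9 = 40 degrees.

40 degrees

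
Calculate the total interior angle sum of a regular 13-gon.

The sum of interior angles of an n-sided polygon is (n - 2) * 180.
For n = 13: (13 - 2) * 180 = 11 * 180 = 1980 degrees.

1980 degrees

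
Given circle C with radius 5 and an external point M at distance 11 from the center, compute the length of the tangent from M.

The tangent, radius, and line from the external point to the center form a right triangle.
The right angle is where the tangent meets the radius.
By the Pythagorean theorem: tangent² + 5² = 11²
tangent² = 121 - 25 = 96
tangent = 4*sqrt(6)

4*sqrt(6)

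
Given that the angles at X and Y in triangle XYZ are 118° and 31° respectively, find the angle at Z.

The interior angles sum to 180°: angle Z = 180 - 118 - 31 = 31°.
The triangle is obtuse (angles 118°, 31°, 31°).

31 degrees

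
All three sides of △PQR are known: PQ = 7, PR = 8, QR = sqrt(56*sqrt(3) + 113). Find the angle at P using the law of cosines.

By the inverse law of cosines: cos(P) = (PQ² + PR² - QR²) / (2 × PQ × PR)
cos(P) = (7² + 8² - (sqrt(56*sqrt(3) + 113))²) / (2 × 7 × 8)
cos(P) = (49 + 64 - (56*sqrt(3) + 113)) / 112
cos(P) = -sqrt(3)/2
P = arccos(-sqrt(3)/2) = 150°

150°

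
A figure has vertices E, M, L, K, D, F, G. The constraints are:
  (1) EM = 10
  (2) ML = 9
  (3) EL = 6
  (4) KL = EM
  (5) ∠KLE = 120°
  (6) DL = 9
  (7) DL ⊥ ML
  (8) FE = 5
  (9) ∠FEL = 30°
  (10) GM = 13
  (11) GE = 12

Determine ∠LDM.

Step 1: By the law of cosines on triangle DLM: DM² = 9² + 9² − 2·9·9·cos(90°) = 162, so DM = 9·√2.
Step 2: By the inverse law of cosines on triangle LDM: cos(∠LDM) = (9² + (9·√2)² − 9²) / (2·9·9·√2) = 162/229.1 = 0.7071, so ∠LDM = 45°.

Therefore, the measure of angle ∠LDM = 45°.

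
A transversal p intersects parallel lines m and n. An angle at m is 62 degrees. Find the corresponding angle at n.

Corresponding angles formed by parallel lines and a transversal are equal.
The given angle is 62 degrees.
The corresponding angle = 62 degrees.

62 degrees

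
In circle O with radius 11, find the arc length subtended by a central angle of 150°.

Arc length = 2π(11)(5/12) = 55*pi/6

55*pi/6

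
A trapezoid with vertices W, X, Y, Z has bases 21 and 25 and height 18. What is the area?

A trapezoid's area equals the midsegment times the height.
The midsegment is (21 + 25) / 2 = 23.
Area = 23 * 18 = 414.

414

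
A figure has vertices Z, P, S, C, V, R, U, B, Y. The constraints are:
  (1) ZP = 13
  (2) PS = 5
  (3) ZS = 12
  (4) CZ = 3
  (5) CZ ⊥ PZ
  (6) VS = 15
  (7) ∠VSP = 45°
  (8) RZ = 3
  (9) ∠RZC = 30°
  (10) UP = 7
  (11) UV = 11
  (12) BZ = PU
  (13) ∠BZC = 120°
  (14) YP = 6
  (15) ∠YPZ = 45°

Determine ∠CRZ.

Step 1: By the law of cosines on triangle RZC: RC² = 3² + 3² − 2·3·3·cos(30°) = 2.41, so RC ≈ 1.55.
Step 2: By the inverse law of cosines on triangle CRZ: cos(∠CRZ) = (1.55² + 3² − 3²) / (2·1.55·3) = 2.41/9.32 = 0.2588, so ∠CRZ = 75°.

Therefore, the measure of angle ∠CRZ = 75°.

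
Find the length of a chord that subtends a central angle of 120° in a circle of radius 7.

Chord = 2(7) sin(60°) = 7*sqrt(3)

7*sqrt(3)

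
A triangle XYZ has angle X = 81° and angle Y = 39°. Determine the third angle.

The interior angles sum to 180°: angle Z = 180 - 81 - 39 = 60°.
The triangle is acute (angles 81°, 39°, 60°).

60 degrees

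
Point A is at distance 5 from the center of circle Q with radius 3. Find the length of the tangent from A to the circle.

tangent = √(d² - r²) = √(5² - 3²) = √(25 - 9) = √16 = 4

4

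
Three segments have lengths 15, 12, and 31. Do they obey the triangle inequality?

Check the triangle inequality: 15 + 12 = 27 ≤ 31.
Since the sum of two sides does not exceed the third, no triangle can be formed.

No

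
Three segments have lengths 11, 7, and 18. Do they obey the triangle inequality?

The longest side is 18. The other two sides sum to 7 + 11 = 18.
Since 18 ≤ 18, the two shorter sides cannot reach around to close the triangle.

No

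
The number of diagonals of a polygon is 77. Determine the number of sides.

Using d = n(n - 3)/2, we solve 77 = n(n - 3)/2.
So n(n - 3) = 154.
Testing n = 14: 14 * 11 = 154 = 154. Correct.
The polygon has 14 sides.

14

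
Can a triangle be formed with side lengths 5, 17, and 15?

For three segments to close into a triangle, no single side can be as long as the other two combined.
The longest side is 17, and 5 + 15 = 20 > 17.
A triangle can be formed.

Yes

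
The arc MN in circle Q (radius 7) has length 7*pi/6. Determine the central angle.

Arc length L = 2πr × θ/360, so θ = 360L / (2πr).
θ = 360 × 7*pi/6 / (2π × 7)
θ = 30°
θ = 30°

30°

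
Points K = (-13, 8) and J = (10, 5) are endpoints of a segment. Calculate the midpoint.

The midpoint is the point halfway along the segment.
Move half the horizontal distance: -13 + (10 - -13)/2 = -13 + 23/2 = -3/2
Move half the vertical distance: 8 + (5 - 8)/2 = 8 + -3/2 = 13/2
Midpoint = (-3/2, 13/2)

(-3/2, 13/2)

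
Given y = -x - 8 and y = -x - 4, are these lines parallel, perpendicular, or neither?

Slope of line 1: m1 = -1
Slope of line 2: m2 = -1
m1 = m2, so the lines are parallel.

Parallel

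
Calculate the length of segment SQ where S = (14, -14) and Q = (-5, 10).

d = sqrt((-5 - 14)^2 + (10 - -14)^2)
d = sqrt(-19^2 + 24^2)
d = sqrt(361 + 576)
d = sqrt(937)

sqrt(937)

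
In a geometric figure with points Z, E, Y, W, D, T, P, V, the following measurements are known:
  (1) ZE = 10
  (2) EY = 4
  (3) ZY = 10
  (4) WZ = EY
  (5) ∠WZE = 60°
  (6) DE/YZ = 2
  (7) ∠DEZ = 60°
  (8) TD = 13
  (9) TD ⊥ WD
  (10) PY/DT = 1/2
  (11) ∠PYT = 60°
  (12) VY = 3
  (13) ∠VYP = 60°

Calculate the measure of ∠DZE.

From the given relations: DE = 2·YZ = 2·10 = 20.
Step 1: By the law of cosines on triangle ZED: ZD² = 10² + 20² − 2·10·20·cos(60°) = 300, so ZD = 10·√3.
Step 2: By the inverse law of cosines on triangle DZE: cos(∠DZE) = ((10·√3)² + 10² − 20²) / (2·10·√3·10) = 0/346.41 = 0, so ∠DZE = 90°.

Therefore, the measure of angle ∠DZE = 90°.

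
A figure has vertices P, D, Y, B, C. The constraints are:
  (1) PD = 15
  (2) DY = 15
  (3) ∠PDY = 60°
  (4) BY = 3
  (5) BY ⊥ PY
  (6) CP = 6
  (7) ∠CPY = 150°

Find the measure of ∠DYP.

Step 1: By the law of cosines on triangle YDP: YP² = 15² + 15² − 2·15·15·cos(60°) = 225, so YP = 15.
Step 2: By the inverse law of cosines on triangle DYP: cos(∠DYP) = (15² + 15² − 15²) / (2·15·15) = 225/450 = 0.5, so ∠DYP = 60°.

Therefore, the measure of angle ∠DYP = 60°.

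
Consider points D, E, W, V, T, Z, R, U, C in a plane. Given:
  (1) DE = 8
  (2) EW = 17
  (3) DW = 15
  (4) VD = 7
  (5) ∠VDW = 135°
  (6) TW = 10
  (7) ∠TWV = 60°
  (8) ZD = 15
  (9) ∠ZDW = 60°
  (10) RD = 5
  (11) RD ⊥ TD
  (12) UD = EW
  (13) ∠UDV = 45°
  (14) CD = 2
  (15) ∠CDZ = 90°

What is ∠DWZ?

Step 1: By the law of cosines on triangle WDZ: WZ² = 15² + 15² − 2·15·15·cos(60°) = 225, so WZ = 15.
Step 2: By the inverse law of cosines on triangle DWZ: cos(∠DWZ) = (15² + 15² − 15²) / (2·15·15) = 225/450 = 0.5, so ∠DWZ = 60°.

Therefore, the measure of angle ∠DWZ = 60°.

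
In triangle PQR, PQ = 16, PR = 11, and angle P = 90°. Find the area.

When two sides and the included angle are known, the area formula is (1/2)ab sin(C).
The height from one side to the opposite vertex is 11 sin(90°) = 11.
Area = (1/2) * 16 * 11 = 88.

88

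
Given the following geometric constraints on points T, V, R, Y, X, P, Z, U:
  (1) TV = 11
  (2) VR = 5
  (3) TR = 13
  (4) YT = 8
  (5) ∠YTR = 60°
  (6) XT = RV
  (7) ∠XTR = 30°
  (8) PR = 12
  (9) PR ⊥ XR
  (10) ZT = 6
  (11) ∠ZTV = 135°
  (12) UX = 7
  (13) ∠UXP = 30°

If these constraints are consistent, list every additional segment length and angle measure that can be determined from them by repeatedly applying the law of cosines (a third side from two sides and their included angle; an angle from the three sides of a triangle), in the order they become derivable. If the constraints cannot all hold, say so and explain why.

The constraints are consistent. Derivable facts, in order:
After 1 step:
- RX ≈ 9.02
- RY = √129
- VZ ≈ 15.82
- ∠RTV = 22.09°
- ∠RVT = 102.07°
- ∠TRV = 55.84°
After 2 steps:
- XP ≈ 15.01
- ∠RXT = 133.91°
- ∠RYT = 82.41°
- ∠TRX = 16.09°
- ∠TRY = 37.59°
- ∠TVZ = 15.55°
- ∠TZV = 29.45°
After 3 steps:
- PU ≈ 9.61
- ∠PXR = 53.06°
- ∠RPX = 36.94°
After 4 steps:
- ∠PUX = 128.65°
- ∠UPX = 21.35°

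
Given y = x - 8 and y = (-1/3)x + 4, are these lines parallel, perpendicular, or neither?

Slope of line 1: m1 = 1
Slope of line 2: m2 = -1/3
m1 != m2 (1 != -1/3), so not parallel.
m1 * m2 = (1) * (-1/3) = -1/3 != -1, so not perpendicular.
The lines are neither parallel nor perpendicular.

Neither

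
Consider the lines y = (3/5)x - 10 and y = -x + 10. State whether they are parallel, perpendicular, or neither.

Slope of line 1: m1 = 3/5
Slope of line 2: m2 = -1
m1 != m2 (3/5 != -1), so not parallel.
m1 * m2 = (3/5) * (-1) = -3/5 != -1, so not perpendicular.
The lines are neither parallel nor perpendicular.

Neither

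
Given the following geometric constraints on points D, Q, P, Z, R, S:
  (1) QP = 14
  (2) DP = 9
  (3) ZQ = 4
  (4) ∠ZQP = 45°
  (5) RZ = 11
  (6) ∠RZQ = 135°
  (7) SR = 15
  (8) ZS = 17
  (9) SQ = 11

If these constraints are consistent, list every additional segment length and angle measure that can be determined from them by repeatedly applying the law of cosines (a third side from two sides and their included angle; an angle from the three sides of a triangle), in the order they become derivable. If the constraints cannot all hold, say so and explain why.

These constraints are not satisfiable: by the triangle inequality in triangle QZS, (3) ZQ = 4 and (9) SQ = 11 force ZS ≤ 4 + 11 = 15, but (8) says ZS = 17. No planar figure meets all of them, so nothing further can be derived.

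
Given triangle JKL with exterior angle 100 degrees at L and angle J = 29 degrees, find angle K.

The exterior angle theorem states that an exterior angle equals the sum of the two non-adjacent interior angles.
So 100 = 29 + angle K, which gives angle K = 100 - 29 = 71 degrees.

71 degrees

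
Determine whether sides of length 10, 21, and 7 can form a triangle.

The longest side is 21. The other two sides sum to 7 + 10 = 17.
Since 17 ≤ 21, the two shorter sides cannot reach around to close the triangle.

No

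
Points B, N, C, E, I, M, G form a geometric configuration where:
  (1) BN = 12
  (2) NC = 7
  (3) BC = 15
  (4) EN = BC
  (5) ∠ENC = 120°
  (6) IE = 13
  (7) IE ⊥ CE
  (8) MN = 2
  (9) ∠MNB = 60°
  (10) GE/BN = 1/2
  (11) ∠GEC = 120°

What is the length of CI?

From the given relations: EN = BC = 15.
Step 1: By the law of cosines on triangle ENC: EC² = 15² + 7² − 2·15·7·cos(120°) = 379, so EC ≈ 19.47.
Step 2: By the law of cosines on triangle CEI: CI² = 19.47² + 13² − 2·19.47·13·cos(90°) = 548, so CI = 2·√137.

Therefore, the length of CI = 2·√137.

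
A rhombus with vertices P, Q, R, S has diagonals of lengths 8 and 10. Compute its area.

The diagonals of a rhombus divide it into four right triangles.
Each triangle has legs 8/ 2 = 4 and 10/2 = 5, so each has area (1/2)*4*5 = 10.
Four such triangles give total area = (d1 * d2) / 2 = 40.

40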